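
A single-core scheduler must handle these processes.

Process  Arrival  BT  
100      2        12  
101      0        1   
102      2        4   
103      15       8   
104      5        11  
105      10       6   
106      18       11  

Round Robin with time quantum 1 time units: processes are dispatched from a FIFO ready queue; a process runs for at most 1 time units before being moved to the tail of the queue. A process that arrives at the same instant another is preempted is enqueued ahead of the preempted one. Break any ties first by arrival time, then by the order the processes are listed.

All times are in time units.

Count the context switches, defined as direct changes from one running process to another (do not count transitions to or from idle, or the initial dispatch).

Schedule: | 101 0-1 | idle 1-2 | 100 2-3 | 102 3-4 | 100 4-5 | 102 5-6 | 104 6-7 | 100 7-8 | 102 8-9 | 104 9-10 | 100 10-11 | 102 11-12 | 105 12-13 | 104 13-14 | 100 14-15 | 105 15-16 | 104 16-17 | 103 17-18 | 100 18-19 | 105 19-20 | 104 20-21 | 106 21-22 | 103 22-23 | 100 23-24 | 105 24-25 | 104 25-26 | 106 26-27 | 103 27-28 | 100 28-29 | 105 29-30 | 104 30-31 | 106 31-32 | 103 32-33 | 100 33-34 | 105 34-35 | 104 35-36 | 106 36-37 | 103 37-38 | 100 38-39 | 104 39-40 | 106 40-41 | 103 41-42 | 100 42-43 | 104 43-44 | 106 44-45 | 103 45-46 | 100 46-47 | 104 47-48 | 106 48-49 | 103 49-50 | 106 50-54 |
Completion: 100=47  101=1  102=12  103=50  104=48  105=35  106=54
Turnaround (C−A): 100=45  101=1  102=10  103=35  104=43  105=25  106=36

48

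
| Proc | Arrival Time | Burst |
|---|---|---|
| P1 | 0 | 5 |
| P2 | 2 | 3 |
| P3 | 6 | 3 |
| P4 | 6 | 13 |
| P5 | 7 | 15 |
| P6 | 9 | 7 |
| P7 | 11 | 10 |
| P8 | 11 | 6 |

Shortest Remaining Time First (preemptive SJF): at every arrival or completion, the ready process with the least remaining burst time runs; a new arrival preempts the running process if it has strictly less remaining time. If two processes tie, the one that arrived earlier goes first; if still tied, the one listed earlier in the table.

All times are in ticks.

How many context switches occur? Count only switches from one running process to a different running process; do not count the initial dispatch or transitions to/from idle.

7

Gantt: | P1 0-5 | P2 5-8 | P3 8-11 | P8 11-17 | P6 17-24 | P7 24-34 | P4 34-47 | P5 47-62 |
Completion: P1=5  P2=8  P3=11  P4=47  P5=62  P6=24  P7=34  P8=17
Turnaround (C−A): P1=5  P2=6  P3=5  P4=41  P5=55  P6=15  P7=23  P8=6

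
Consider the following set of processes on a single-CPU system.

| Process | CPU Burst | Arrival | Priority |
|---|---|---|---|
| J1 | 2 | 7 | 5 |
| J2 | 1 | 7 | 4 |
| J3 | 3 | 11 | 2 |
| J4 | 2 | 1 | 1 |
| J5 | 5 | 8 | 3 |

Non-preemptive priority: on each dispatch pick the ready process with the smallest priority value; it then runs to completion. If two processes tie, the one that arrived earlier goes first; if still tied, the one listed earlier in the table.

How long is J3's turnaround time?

Timeline: | idle 0-1 | J4 1-3 | idle 3-7 | J2 7-8 | J5 8-13 | J3 13-16 | J1 16-18 |
Completion: J1=18  J2=8  J3=16  J4=3  J5=13
Turnaround (C−A): J1=11  J2=1  J3=5  J4=2  J5=5
Turnaround(J3) = completion − arrival = 16 − 11 = 5

5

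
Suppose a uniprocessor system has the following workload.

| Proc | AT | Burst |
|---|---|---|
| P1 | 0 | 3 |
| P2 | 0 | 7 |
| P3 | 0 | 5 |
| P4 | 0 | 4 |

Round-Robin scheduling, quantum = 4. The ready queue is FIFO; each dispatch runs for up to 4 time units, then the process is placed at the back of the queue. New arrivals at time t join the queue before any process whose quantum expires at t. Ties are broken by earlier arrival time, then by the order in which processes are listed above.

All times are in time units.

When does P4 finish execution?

Timeline: | P1 0-3 | P2 3-7 | P3 7-11 | P4 11-15 | P2 15-18 | P3 18-19 |
Completion: P1=3  P2=18  P3=19  P4=15
Turnaround (C−A): P1=3  P2=18  P3=19  P4=15

15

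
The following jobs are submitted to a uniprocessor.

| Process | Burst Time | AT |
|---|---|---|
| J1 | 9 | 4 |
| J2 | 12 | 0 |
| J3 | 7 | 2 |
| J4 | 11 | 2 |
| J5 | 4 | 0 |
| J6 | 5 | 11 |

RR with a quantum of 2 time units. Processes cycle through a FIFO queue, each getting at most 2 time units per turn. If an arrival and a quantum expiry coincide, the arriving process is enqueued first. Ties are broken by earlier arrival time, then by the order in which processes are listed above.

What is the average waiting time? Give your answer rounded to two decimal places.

Gantt: | J2 0-2 | J5 2-4 | J3 4-6 | J4 6-8 | J2 8-10 | J1 10-12 | J5 12-14 | J3 14-16 | J4 16-18 | J2 18-20 | J6 20-22 | J1 22-24 | J3 24-26 | J4 26-28 | J2 28-30 | J6 30-32 | J1 32-34 | J3 34-35 | J4 35-37 | J2 37-39 | J6 39-40 | J1 40-42 | J4 42-44 | J2 44-46 | J1 46-47 | J4 47-48 |
Completion: J1=47  J2=46  J3=35  J4=48  J5=14  J6=40
Turnaround (C−A): J1=43  J2=46  J3=33  J4=46  J5=14  J6=29
Waiting times: J1=34, J2=34, J3=26, J4=35, J5=10, J6=24
Average waiting = (34+34+26+35+10+24) / 6 = 163/6 = 27.17

27.17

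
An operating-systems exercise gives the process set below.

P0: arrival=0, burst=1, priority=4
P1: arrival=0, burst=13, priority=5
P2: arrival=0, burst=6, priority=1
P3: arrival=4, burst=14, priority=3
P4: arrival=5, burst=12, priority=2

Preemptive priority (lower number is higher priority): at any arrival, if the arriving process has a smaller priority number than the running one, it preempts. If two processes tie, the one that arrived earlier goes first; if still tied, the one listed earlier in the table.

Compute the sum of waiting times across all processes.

Timeline: | P2 0-6 | P4 6-18 | P3 18-32 | P0 32-33 | P1 33-46 |
Completion: P0=33  P1=46  P2=6  P3=32  P4=18
Waiting = turnaround − burst: P0=32, P1=33, P2=0, P3=14, P4=1
Total waiting = 32 + 33 + 0 + 14 + 1 = 80

80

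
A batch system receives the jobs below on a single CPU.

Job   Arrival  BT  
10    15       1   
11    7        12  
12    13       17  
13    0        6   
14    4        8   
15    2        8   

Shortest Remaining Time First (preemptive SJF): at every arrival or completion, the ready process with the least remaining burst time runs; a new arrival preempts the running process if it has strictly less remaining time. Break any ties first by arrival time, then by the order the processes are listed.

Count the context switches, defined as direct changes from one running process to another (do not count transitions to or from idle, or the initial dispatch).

6

Timeline: | 13 0-6 | 15 6-14 | 14 14-15 | 10 15-16 | 14 16-23 | 11 23-35 | 12 35-52 |
Completion: 10=16  11=35  12=52  13=6  14=23  15=14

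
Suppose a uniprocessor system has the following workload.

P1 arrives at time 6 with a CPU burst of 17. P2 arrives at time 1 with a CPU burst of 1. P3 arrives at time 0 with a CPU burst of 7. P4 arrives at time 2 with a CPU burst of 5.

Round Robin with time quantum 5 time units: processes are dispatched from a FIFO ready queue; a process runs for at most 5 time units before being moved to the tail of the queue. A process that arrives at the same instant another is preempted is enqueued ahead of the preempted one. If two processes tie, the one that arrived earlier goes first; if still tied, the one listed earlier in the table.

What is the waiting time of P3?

Gantt: | P3 0-5 | P2 5-6 | P4 6-11 | P3 11-13 | P1 13-30 |
Completion: P1=30  P2=6  P3=13  P4=11
Waiting(P3) = turnaround − burst = 13 − 7 = 6

6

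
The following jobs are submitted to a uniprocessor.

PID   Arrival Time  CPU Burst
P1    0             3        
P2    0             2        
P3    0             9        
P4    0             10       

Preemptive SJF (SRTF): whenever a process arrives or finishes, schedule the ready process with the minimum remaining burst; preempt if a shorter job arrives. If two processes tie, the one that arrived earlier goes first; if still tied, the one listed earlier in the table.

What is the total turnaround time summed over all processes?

Gantt: | P2 0-2 | P1 2-5 | P3 5-14 | P4 14-24 |
Completion: P1=5  P2=2  P3=14  P4=24
Turnaround (C−A): P1=5  P2=2  P3=14  P4=24
Turnaround = completion − arrival: P1=5, P2=2, P3=14, P4=24
Total turnaround = 5 + 2 + 14 + 24 = 45

45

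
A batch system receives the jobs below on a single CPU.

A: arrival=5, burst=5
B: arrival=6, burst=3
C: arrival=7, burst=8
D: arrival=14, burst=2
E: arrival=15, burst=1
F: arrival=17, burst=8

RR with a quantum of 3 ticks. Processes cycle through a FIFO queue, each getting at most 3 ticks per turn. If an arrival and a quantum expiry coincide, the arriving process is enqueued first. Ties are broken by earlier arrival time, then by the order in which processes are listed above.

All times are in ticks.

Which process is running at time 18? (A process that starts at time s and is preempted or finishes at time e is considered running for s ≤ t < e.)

Schedule: | idle 0-5 | A 5-8 | B 8-11 | C 11-14 | A 14-16 | D 16-18 | C 18-21 | E 21-22 | F 22-25 | C 25-27 | F 27-32 |
Completion: A=16  B=11  C=27  D=18  E=22  F=32
Turnaround (C−A): A=11  B=5  C=20  D=4  E=7  F=15

C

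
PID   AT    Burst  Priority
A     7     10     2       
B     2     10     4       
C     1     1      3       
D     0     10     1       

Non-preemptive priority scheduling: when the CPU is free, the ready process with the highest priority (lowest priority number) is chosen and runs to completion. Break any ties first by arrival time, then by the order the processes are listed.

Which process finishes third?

C

Gantt: | D 0-10 | A 10-20 | C 20-21 | B 21-31 |
Completion: A=20  B=31  C=21  D=10
Finish order: D → A → C → B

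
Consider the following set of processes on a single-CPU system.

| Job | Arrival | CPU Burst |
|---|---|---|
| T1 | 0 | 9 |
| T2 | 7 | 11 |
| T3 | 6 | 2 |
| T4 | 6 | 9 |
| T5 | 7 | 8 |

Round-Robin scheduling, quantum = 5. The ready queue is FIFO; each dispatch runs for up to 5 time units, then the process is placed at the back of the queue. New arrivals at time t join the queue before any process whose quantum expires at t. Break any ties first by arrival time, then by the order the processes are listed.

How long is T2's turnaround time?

32

Schedule: | T1 0-9 | T3 9-11 | T4 11-16 | T2 16-21 | T5 21-26 | T4 26-30 | T2 30-35 | T5 35-38 | T2 38-39 |
Completion: T1=9  T2=39  T3=11  T4=30  T5=38
Turnaround(T2) = completion − arrival = 39 − 7 = 32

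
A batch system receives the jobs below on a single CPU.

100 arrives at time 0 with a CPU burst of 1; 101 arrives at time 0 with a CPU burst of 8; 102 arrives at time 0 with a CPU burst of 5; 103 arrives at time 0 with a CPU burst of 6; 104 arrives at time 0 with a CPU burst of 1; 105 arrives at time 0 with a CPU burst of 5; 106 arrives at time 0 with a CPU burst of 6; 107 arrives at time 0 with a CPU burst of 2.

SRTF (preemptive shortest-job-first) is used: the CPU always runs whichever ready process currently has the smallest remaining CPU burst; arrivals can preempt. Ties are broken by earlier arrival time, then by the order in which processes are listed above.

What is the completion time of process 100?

1

Gantt: | 100 0-1 | 104 1-2 | 107 2-4 | 102 4-9 | 105 9-14 | 103 14-20 | 106 20-26 | 101 26-34 |
Completion: 100=1  101=34  102=9  103=20  104=2  105=14  106=26  107=4
Turnaround (C−A): 100=1  101=34  102=9  103=20  104=2  105=14  106=26  107=4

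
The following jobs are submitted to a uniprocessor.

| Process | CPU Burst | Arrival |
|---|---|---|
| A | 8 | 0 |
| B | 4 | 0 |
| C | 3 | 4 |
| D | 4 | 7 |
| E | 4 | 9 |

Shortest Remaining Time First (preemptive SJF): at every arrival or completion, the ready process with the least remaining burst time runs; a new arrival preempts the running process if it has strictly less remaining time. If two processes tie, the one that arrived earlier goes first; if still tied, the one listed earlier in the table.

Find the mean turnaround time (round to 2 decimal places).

Timeline: | B 0-4 | C 4-7 | D 7-11 | E 11-15 | A 15-23 |
Completion: A=23  B=4  C=7  D=11  E=15
Turnaround (C−A): A=23  B=4  C=3  D=4  E=6
Turnaround times: A=23, B=4, C=3, D=4, E=6
Average turnaround = (23+4+3+4+6) / 5 = 40/5 = 8.00

8.00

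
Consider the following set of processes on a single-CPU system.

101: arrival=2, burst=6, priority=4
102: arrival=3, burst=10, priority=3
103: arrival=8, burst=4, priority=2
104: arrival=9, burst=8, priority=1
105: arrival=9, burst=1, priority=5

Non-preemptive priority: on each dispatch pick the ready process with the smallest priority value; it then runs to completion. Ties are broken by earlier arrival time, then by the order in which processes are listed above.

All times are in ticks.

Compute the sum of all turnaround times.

70

Schedule: | idle 0-2 | 101 2-8 | 103 8-12 | 104 12-20 | 102 20-30 | 105 30-31 |
Completion: 101=8  102=30  103=12  104=20  105=31
Turnaround (C−A): 101=6  102=27  103=4  104=11  105=22
Turnaround = completion − arrival: 101=6, 102=27, 103=4, 104=11, 105=22
Total turnaround = 6 + 27 + 4 + 11 + 22 = 70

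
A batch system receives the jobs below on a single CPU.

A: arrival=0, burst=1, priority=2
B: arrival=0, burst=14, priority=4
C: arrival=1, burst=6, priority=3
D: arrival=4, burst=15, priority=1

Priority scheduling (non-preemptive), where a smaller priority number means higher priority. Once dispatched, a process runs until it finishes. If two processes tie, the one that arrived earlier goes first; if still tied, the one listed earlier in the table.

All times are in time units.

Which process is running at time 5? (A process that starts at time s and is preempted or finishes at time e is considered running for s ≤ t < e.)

Schedule: | A 0-1 | C 1-7 | D 7-22 | B 22-36 |
Completion: A=1  B=36  C=7  D=22

C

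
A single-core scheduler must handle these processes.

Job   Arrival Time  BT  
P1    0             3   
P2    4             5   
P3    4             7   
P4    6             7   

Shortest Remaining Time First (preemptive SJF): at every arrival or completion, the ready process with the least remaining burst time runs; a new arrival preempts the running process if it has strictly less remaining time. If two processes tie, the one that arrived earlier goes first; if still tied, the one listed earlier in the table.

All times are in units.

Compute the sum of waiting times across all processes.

15

Timeline: | P1 0-3 | idle 3-4 | P2 4-9 | P3 9-16 | P4 16-23 |
Completion: P1=3  P2=9  P3=16  P4=23
Turnaround (C−A): P1=3  P2=5  P3=12  P4=17
Waiting = turnaround − burst: P1=0, P2=0, P3=5, P4=10
Total waiting = 0 + 0 + 5 + 10 = 15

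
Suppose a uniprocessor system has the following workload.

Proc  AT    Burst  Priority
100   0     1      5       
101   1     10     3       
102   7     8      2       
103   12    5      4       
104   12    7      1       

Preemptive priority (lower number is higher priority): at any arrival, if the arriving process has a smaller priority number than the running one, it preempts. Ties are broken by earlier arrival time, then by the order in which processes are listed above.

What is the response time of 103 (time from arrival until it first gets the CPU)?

14

Schedule: | 100 0-1 | 101 1-7 | 102 7-12 | 104 12-19 | 102 19-22 | 101 22-26 | 103 26-31 |
Completion: 100=1  101=26  102=22  103=31  104=19
Turnaround (C−A): 100=1  101=25  102=15  103=19  104=7
Response(103) = first start − arrival = 26 − 12 = 14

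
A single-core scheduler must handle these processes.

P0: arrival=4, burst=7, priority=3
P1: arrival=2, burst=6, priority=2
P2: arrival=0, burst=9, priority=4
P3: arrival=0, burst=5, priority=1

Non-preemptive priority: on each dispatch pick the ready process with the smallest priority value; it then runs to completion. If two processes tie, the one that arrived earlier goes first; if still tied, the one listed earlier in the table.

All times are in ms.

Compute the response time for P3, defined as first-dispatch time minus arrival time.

Gantt: | P3 0-5 | P1 5-11 | P0 11-18 | P2 18-27 |
Completion: P0=18  P1=11  P2=27  P3=5
Turnaround (C−A): P0=14  P1=9  P2=27  P3=5
Response(P3) = first start − arrival = 0 − 0 = 0

0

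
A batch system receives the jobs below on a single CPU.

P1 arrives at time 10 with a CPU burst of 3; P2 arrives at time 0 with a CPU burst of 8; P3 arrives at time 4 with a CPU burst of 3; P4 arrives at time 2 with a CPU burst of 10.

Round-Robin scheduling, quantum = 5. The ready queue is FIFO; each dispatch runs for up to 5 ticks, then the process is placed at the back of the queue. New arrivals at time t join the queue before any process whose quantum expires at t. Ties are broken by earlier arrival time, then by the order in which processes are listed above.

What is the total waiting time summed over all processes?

32

Timeline: | P2 0-5 | P4 5-10 | P3 10-13 | P2 13-16 | P1 16-19 | P4 19-24 |
Completion: P1=19  P2=16  P3=13  P4=24
Waiting = turnaround − burst: P1=6, P2=8, P3=6, P4=12
Total waiting = 6 + 8 + 6 + 12 = 32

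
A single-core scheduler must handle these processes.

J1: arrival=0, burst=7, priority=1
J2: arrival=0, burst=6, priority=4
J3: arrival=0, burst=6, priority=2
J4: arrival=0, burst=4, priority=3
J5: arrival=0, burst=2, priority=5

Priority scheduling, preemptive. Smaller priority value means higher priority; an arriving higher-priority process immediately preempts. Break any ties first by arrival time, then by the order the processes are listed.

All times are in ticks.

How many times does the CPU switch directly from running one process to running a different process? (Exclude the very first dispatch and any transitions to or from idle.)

4

Gantt: | J1 0-7 | J3 7-13 | J4 13-17 | J2 17-23 | J5 23-25 |
Completion: J1=7  J2=23  J3=13  J4=17  J5=25
Turnaround (C−A): J1=7  J2=23  J3=13  J4=17  J5=25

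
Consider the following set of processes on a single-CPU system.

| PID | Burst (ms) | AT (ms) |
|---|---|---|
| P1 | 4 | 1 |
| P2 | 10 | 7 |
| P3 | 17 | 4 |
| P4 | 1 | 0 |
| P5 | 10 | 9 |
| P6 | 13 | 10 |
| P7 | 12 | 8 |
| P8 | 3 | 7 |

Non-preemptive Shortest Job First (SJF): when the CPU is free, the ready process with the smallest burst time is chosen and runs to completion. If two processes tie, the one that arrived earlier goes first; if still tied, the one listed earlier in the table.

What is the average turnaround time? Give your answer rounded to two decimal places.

26.75

Schedule: | P4 0-1 | P1 1-5 | P3 5-22 | P8 22-25 | P2 25-35 | P5 35-45 | P7 45-57 | P6 57-70 |
Completion: P1=5  P2=35  P3=22  P4=1  P5=45  P6=70  P7=57  P8=25
Turnaround times: P1=4, P2=28, P3=18, P4=1, P5=36, P6=60, P7=49, P8=18
Average turnaround = (4+28+18+1+36+60+49+18) / 8 = 214/8 = 26.75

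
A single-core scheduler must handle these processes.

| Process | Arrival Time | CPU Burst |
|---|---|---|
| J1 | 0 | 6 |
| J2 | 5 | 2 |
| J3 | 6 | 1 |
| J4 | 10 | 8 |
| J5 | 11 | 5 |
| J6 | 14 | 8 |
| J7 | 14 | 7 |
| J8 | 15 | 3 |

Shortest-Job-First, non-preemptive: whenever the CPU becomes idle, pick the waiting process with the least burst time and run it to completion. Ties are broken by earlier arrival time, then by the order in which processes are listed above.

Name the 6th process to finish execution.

J5

Gantt: | J1 0-6 | J3 6-7 | J2 7-9 | idle 9-10 | J4 10-18 | J8 18-21 | J5 21-26 | J7 26-33 | J6 33-41 |
Completion: J1=6  J2=9  J3=7  J4=18  J5=26  J6=41  J7=33  J8=21
Finish order: J1 → J3 → J2 → J4 → J8 → J5 → J7 → J6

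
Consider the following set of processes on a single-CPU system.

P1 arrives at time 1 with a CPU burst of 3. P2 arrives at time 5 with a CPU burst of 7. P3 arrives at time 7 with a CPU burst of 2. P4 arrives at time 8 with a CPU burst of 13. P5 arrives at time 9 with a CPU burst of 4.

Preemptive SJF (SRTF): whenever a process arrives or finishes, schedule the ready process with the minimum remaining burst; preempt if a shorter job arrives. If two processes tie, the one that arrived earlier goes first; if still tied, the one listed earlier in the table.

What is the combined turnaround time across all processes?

Schedule: | idle 0-1 | P1 1-4 | idle 4-5 | P2 5-7 | P3 7-9 | P5 9-13 | P2 13-18 | P4 18-31 |
Completion: P1=4  P2=18  P3=9  P4=31  P5=13
Turnaround = completion − arrival: P1=3, P2=13, P3=2, P4=23, P5=4
Total turnaround = 3 + 13 + 2 + 23 + 4 = 45

45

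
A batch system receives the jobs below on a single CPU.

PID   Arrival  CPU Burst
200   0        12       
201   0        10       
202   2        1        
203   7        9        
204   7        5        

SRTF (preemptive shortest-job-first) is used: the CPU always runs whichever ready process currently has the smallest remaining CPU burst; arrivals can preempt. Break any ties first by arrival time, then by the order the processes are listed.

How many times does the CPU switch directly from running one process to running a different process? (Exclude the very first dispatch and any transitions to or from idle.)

5

Schedule: | 201 0-2 | 202 2-3 | 201 3-11 | 204 11-16 | 203 16-25 | 200 25-37 |
Completion: 200=37  201=11  202=3  203=25  204=16
Turnaround (C−A): 200=37  201=11  202=1  203=18  204=9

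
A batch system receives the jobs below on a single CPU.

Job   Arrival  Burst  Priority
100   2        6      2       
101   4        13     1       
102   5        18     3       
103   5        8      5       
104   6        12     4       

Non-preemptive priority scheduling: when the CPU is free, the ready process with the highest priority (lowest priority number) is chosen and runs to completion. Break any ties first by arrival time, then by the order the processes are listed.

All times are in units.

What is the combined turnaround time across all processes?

156

Gantt: | idle 0-2 | 100 2-8 | 101 8-21 | 102 21-39 | 104 39-51 | 103 51-59 |
Completion: 100=8  101=21  102=39  103=59  104=51
Turnaround (C−A): 100=6  101=17  102=34  103=54  104=45
Turnaround = completion − arrival: 100=6, 101=17, 102=34, 103=54, 104=45
Total turnaround = 6 + 17 + 34 + 54 + 45 = 156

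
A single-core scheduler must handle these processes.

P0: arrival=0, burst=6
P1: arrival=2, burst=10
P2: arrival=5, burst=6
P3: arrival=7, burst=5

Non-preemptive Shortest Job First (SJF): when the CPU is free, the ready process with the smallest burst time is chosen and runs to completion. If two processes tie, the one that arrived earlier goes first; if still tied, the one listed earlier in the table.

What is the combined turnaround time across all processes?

Timeline: | P0 0-6 | P2 6-12 | P3 12-17 | P1 17-27 |
Completion: P0=6  P1=27  P2=12  P3=17
Turnaround (C−A): P0=6  P1=25  P2=7  P3=10
Turnaround = completion − arrival: P0=6, P1=25, P2=7, P3=10
Total turnaround = 6 + 25 + 7 + 10 = 48

48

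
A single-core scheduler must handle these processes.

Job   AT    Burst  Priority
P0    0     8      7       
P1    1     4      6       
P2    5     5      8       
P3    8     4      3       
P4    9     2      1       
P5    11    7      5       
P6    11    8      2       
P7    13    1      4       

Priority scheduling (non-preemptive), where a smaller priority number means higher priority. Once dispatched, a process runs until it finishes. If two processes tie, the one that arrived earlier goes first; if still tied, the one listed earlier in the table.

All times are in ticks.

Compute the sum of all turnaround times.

Schedule: | P0 0-8 | P3 8-12 | P4 12-14 | P6 14-22 | P7 22-23 | P5 23-30 | P1 30-34 | P2 34-39 |
Completion: P0=8  P1=34  P2=39  P3=12  P4=14  P5=30  P6=22  P7=23
Turnaround = completion − arrival: P0=8, P1=33, P2=34, P3=4, P4=5, P5=19, P6=11, P7=10
Total turnaround = 8 + 33 + 34 + 4 + 5 + 19 + 11 + 10 = 124

124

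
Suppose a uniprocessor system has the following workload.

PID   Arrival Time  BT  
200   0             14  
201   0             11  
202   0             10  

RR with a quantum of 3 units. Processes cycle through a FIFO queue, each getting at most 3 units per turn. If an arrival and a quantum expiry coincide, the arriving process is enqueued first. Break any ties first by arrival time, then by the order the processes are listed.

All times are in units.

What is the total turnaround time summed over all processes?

100

Timeline: | 200 0-3 | 201 3-6 | 202 6-9 | 200 9-12 | 201 12-15 | 202 15-18 | 200 18-21 | 201 21-24 | 202 24-27 | 200 27-30 | 201 30-32 | 202 32-33 | 200 33-35 |
Completion: 200=35  201=32  202=33
Turnaround (C−A): 200=35  201=32  202=33
Turnaround = completion − arrival: 200=35, 201=32, 202=33
Total turnaround = 35 + 32 + 33 = 100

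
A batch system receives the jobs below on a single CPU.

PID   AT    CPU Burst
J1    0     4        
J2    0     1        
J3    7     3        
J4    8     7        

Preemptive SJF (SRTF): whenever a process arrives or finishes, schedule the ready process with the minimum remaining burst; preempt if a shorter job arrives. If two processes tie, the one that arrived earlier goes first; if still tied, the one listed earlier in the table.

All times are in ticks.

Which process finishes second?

Schedule: | J2 0-1 | J1 1-5 | idle 5-7 | J3 7-10 | J4 10-17 |
Completion: J1=5  J2=1  J3=10  J4=17
Finish order: J2 → J1 → J3 → J4

J1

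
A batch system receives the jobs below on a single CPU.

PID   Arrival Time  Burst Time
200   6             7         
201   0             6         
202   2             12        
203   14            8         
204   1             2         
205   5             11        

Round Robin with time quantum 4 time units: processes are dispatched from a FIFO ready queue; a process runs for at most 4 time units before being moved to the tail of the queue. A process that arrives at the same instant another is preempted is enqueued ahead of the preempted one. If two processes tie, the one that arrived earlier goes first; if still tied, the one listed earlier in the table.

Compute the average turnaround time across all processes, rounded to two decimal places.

25.50

Gantt: | 201 0-4 | 204 4-6 | 202 6-10 | 201 10-12 | 205 12-16 | 200 16-20 | 202 20-24 | 203 24-28 | 205 28-32 | 200 32-35 | 202 35-39 | 203 39-43 | 205 43-46 |
Completion: 200=35  201=12  202=39  203=43  204=6  205=46
Turnaround (C−A): 200=29  201=12  202=37  203=29  204=5  205=41
Turnaround times: 200=29, 201=12, 202=37, 203=29, 204=5, 205=41
Average turnaround = (29+12+37+29+5+41) / 6 = 153/6 = 25.50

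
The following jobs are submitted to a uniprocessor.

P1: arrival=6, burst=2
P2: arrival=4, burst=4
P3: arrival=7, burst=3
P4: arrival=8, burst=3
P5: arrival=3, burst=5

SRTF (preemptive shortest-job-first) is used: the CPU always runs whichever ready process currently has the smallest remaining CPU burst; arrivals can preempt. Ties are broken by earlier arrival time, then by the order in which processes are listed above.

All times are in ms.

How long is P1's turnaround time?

4

Gantt: | idle 0-3 | P5 3-8 | P1 8-10 | P3 10-13 | P4 13-16 | P2 16-20 |
Completion: P1=10  P2=20  P3=13  P4=16  P5=8
Turnaround(P1) = completion − arrival = 10 − 6 = 4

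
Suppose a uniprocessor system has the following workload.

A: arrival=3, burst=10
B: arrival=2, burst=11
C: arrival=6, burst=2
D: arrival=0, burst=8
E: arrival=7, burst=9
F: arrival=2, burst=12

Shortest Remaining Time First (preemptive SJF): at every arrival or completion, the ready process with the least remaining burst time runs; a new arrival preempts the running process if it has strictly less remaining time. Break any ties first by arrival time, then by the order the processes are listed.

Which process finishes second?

C

Timeline: | D 0-8 | C 8-10 | E 10-19 | A 19-29 | B 29-40 | F 40-52 |
Completion: A=29  B=40  C=10  D=8  E=19  F=52
Turnaround (C−A): A=26  B=38  C=4  D=8  E=12  F=50
Finish order: D → C → E → A → B → F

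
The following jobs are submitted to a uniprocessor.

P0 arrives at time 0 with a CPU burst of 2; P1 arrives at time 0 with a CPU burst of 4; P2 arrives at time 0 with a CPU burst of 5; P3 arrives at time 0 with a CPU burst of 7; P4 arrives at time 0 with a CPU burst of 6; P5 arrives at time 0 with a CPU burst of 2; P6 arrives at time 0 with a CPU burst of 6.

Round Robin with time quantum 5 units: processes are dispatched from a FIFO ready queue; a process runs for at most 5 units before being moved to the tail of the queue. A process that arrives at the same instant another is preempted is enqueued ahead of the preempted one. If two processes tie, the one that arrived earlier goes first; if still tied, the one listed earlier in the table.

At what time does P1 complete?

Timeline: | P0 0-2 | P1 2-6 | P2 6-11 | P3 11-16 | P4 16-21 | P5 21-23 | P6 23-28 | P3 28-30 | P4 30-31 | P6 31-32 |
Completion: P0=2  P1=6  P2=11  P3=30  P4=31  P5=23  P6=32
Turnaround (C−A): P0=2  P1=6  P2=11  P3=30  P4=31  P5=23  P6=32

6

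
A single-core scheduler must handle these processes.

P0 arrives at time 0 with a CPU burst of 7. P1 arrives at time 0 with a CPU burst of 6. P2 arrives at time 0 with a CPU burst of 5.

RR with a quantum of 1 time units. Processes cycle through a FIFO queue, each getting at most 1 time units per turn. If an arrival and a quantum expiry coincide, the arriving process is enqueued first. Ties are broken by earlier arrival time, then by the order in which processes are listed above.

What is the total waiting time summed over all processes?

Timeline: | P0 0-1 | P1 1-2 | P2 2-3 | P0 3-4 | P1 4-5 | P2 5-6 | P0 6-7 | P1 7-8 | P2 8-9 | P0 9-10 | P1 10-11 | P2 11-12 | P0 12-13 | P1 13-14 | P2 14-15 | P0 15-16 | P1 16-17 | P0 17-18 |
Completion: P0=18  P1=17  P2=15
Turnaround (C−A): P0=18  P1=17  P2=15
Waiting = turnaround − burst: P0=11, P1=11, P2=10
Total waiting = 11 + 11 + 10 = 32

32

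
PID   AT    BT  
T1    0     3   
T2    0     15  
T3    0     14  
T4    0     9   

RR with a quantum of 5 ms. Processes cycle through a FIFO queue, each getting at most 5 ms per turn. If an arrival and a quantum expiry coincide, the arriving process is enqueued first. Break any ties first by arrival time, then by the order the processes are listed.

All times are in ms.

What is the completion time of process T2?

Timeline: | T1 0-3 | T2 3-8 | T3 8-13 | T4 13-18 | T2 18-23 | T3 23-28 | T4 28-32 | T2 32-37 | T3 37-41 |
Completion: T1=3  T2=37  T3=41  T4=32
Turnaround (C−A): T1=3  T2=37  T3=41  T4=32

37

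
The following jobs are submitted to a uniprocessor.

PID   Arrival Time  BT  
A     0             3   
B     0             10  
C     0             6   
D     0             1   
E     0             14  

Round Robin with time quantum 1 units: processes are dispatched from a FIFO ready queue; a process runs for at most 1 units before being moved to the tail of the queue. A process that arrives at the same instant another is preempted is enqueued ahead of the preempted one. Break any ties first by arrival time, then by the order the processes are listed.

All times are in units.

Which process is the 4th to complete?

Schedule: | A 0-1 | B 1-2 | C 2-3 | D 3-4 | E 4-5 | A 5-6 | B 6-7 | C 7-8 | E 8-9 | A 9-10 | B 10-11 | C 11-12 | E 12-13 | B 13-14 | C 14-15 | E 15-16 | B 16-17 | C 17-18 | E 18-19 | B 19-20 | C 20-21 | E 21-22 | B 22-23 | E 23-24 | B 24-25 | E 25-26 | B 26-27 | E 27-28 | B 28-29 | E 29-34 |
Completion: A=10  B=29  C=21  D=4  E=34
Finish order: D → A → C → B → E

B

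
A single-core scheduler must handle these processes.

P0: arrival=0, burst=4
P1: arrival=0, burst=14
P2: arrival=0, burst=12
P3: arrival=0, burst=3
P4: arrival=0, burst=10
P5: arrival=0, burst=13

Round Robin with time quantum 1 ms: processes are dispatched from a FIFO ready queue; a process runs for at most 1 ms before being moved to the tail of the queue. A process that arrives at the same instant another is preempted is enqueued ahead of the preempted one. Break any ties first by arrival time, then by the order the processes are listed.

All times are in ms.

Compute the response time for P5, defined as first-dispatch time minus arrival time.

Timeline: | P0 0-1 | P1 1-2 | P2 2-3 | P3 3-4 | P4 4-5 | P5 5-6 | P0 6-7 | P1 7-8 | P2 8-9 | P3 9-10 | P4 10-11 | P5 11-12 | P0 12-13 | P1 13-14 | P2 14-15 | P3 15-16 | P4 16-17 | P5 17-18 | P0 18-19 | P1 19-20 | P2 20-21 | P4 21-22 | P5 22-23 | P1 23-24 | P2 24-25 | P4 25-26 | P5 26-27 | P1 27-28 | P2 28-29 | P4 29-30 | P5 30-31 | P1 31-32 | P2 32-33 | P4 33-34 | P5 34-35 | P1 35-36 | P2 36-37 | P4 37-38 | P5 38-39 | P1 39-40 | P2 40-41 | P4 41-42 | P5 42-43 | P1 43-44 | P2 44-45 | P4 45-46 | P5 46-47 | P1 47-48 | P2 48-49 | P5 49-50 | P1 50-51 | P2 51-52 | P5 52-53 | P1 53-54 | P5 54-55 | P1 55-56 |
Completion: P0=19  P1=56  P2=52  P3=16  P4=46  P5=55
Turnaround (C−A): P0=19  P1=56  P2=52  P3=16  P4=46  P5=55
Response(P5) = first start − arrival = 5 − 0 = 5

5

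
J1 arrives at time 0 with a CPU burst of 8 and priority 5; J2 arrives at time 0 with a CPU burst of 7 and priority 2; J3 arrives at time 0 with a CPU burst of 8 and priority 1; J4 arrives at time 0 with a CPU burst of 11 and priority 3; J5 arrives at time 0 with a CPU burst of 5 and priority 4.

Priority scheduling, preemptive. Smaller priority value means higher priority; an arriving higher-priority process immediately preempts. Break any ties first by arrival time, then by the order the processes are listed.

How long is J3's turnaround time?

8

Timeline: | J3 0-8 | J2 8-15 | J4 15-26 | J5 26-31 | J1 31-39 |
Completion: J1=39  J2=15  J3=8  J4=26  J5=31
Turnaround (C−A): J1=39  J2=15  J3=8  J4=26  J5=31
Turnaround(J3) = completion − arrival = 8 − 0 = 8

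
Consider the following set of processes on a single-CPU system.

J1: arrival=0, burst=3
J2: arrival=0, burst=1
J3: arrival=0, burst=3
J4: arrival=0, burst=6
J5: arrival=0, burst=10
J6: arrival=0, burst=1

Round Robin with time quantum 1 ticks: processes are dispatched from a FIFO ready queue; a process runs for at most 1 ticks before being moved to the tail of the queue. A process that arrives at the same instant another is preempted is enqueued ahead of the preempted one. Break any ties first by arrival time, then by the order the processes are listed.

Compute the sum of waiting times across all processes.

Timeline: | J1 0-1 | J2 1-2 | J3 2-3 | J4 3-4 | J5 4-5 | J6 5-6 | J1 6-7 | J3 7-8 | J4 8-9 | J5 9-10 | J1 10-11 | J3 11-12 | J4 12-13 | J5 13-14 | J4 14-15 | J5 15-16 | J4 16-17 | J5 17-18 | J4 18-19 | J5 19-24 |
Completion: J1=11  J2=2  J3=12  J4=19  J5=24  J6=6
Turnaround (C−A): J1=11  J2=2  J3=12  J4=19  J5=24  J6=6
Waiting = turnaround − burst: J1=8, J2=1, J3=9, J4=13, J5=14, J6=5
Total waiting = 8 + 1 + 9 + 13 + 14 + 5 = 50

50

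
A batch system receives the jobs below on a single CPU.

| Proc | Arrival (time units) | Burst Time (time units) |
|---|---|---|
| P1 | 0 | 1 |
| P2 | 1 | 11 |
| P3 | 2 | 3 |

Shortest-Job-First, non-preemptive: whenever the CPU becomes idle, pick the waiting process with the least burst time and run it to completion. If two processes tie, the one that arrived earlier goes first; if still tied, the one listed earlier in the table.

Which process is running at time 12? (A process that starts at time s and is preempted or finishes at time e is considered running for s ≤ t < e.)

P3

Gantt: | P1 0-1 | P2 1-12 | P3 12-15 |
Completion: P1=1  P2=12  P3=15
Turnaround (C−A): P1=1  P2=11  P3=13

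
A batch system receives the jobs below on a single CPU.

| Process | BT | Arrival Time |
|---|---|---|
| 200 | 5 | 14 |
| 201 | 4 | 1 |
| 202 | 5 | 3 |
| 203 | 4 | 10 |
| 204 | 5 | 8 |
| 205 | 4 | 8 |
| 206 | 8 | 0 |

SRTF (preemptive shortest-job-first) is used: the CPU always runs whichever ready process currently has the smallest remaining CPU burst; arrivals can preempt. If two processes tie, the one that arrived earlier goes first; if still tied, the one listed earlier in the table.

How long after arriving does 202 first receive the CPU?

2

Timeline: | 206 0-1 | 201 1-5 | 202 5-10 | 205 10-14 | 203 14-18 | 204 18-23 | 200 23-28 | 206 28-35 |
Completion: 200=28  201=5  202=10  203=18  204=23  205=14  206=35
Turnaround (C−A): 200=14  201=4  202=7  203=8  204=15  205=6  206=35
Response(202) = first start − arrival = 5 − 3 = 2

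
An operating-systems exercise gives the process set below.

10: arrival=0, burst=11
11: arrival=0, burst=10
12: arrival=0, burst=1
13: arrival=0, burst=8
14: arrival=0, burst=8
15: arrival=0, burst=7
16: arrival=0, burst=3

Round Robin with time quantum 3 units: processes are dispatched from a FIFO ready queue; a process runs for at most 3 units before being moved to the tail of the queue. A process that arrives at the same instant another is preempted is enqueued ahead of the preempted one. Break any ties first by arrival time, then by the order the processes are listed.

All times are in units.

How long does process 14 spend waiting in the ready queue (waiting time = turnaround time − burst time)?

Gantt: | 10 0-3 | 11 3-6 | 12 6-7 | 13 7-10 | 14 10-13 | 15 13-16 | 16 16-19 | 10 19-22 | 11 22-25 | 13 25-28 | 14 28-31 | 15 31-34 | 10 34-37 | 11 37-40 | 13 40-42 | 14 42-44 | 15 44-45 | 10 45-47 | 11 47-48 |
Completion: 10=47  11=48  12=7  13=42  14=44  15=45  16=19
Turnaround (C−A): 10=47  11=48  12=7  13=42  14=44  15=45  16=19
Waiting(14) = turnaround − burst = 44 − 8 = 36

36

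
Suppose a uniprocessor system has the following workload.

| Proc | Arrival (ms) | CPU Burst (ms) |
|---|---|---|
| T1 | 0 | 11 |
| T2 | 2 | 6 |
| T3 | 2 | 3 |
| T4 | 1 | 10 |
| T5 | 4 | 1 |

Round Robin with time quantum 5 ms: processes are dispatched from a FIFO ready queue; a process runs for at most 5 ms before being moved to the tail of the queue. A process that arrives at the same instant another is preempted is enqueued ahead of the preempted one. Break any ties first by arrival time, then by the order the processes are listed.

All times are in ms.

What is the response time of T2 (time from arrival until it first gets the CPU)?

Gantt: | T1 0-5 | T4 5-10 | T2 10-15 | T3 15-18 | T5 18-19 | T1 19-24 | T4 24-29 | T2 29-30 | T1 30-31 |
Completion: T1=31  T2=30  T3=18  T4=29  T5=19
Turnaround (C−A): T1=31  T2=28  T3=16  T4=28  T5=15
Response(T2) = first start − arrival = 10 − 2 = 8

8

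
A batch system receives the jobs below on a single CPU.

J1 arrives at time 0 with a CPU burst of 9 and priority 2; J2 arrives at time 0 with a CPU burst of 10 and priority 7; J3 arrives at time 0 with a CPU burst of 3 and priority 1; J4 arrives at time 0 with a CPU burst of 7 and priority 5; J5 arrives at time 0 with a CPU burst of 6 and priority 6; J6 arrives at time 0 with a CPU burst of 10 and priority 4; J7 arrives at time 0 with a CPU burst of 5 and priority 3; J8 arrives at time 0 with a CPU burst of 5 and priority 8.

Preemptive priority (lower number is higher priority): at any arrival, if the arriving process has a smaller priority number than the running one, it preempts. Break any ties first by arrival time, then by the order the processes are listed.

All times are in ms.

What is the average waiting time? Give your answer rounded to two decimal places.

22.88

Gantt: | J3 0-3 | J1 3-12 | J7 12-17 | J6 17-27 | J4 27-34 | J5 34-40 | J2 40-50 | J8 50-55 |
Completion: J1=12  J2=50  J3=3  J4=34  J5=40  J6=27  J7=17  J8=55
Turnaround (C−A): J1=12  J2=50  J3=3  J4=34  J5=40  J6=27  J7=17  J8=55
Waiting times: J1=3, J2=40, J3=0, J4=27, J5=34, J6=17, J7=12, J8=50
Average waiting = (3+40+0+27+34+17+12+50) / 8 = 183/8 = 22.88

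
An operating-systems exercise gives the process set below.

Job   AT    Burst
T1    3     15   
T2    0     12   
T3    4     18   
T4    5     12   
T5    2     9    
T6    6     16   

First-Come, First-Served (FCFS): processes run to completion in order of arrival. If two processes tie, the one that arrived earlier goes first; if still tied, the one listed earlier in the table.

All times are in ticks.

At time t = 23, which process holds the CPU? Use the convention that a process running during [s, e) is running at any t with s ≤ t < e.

T1

Gantt: | T2 0-12 | T5 12-21 | T1 21-36 | T3 36-54 | T4 54-66 | T6 66-82 |
Completion: T1=36  T2=12  T3=54  T4=66  T5=21  T6=82
Turnaround (C−A): T1=33  T2=12  T3=50  T4=61  T5=19  T6=76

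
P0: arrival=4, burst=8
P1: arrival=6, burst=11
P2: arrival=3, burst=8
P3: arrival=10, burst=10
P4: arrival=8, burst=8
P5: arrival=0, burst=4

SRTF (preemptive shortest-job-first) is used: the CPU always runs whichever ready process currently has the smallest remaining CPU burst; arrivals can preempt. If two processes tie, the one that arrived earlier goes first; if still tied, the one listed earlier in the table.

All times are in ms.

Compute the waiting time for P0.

8

Gantt: | P5 0-4 | P2 4-12 | P0 12-20 | P4 20-28 | P3 28-38 | P1 38-49 |
Completion: P0=20  P1=49  P2=12  P3=38  P4=28  P5=4
Turnaround (C−A): P0=16  P1=43  P2=9  P3=28  P4=20  P5=4
Waiting(P0) = turnaround − burst = 16 − 8 = 8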